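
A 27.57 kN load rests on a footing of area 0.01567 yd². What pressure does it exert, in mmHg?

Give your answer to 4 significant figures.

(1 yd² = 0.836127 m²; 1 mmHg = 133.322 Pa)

1.578×10⁴ mmHg

27.57 kN × 1000 → 27570 N
0.01567 yd² × 0.836127 → 0.0131021 m²
P = F / A = 27570 N / 0.0131021 m² = 2.10424×10⁶ Pa
2.10424×10⁶ Pa ÷ (133.322 Pa/mmHg) = 15783.1 mmHg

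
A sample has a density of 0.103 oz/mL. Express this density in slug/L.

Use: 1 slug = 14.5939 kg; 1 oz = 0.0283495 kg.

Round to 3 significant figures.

0.200 slug/L

0.103 oz/mL × 0.0283495 kg/oz ÷ 10⁻⁶ m³/mL = 2920 kg/m³
2920 kg/m³ ÷ 14.5939 kg/slug × 0.001 m³/L = 0.200084 slug/L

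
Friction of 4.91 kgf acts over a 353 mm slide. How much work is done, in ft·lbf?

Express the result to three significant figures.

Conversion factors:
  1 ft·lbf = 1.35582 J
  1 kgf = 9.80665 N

12.5 ft·lbf

4.91 kgf × 9.80665 = 48.1507 N
353 mm × 0.001 = 0.353 m
W = F × d = 48.1507 N × 0.353 m = 16.9972 J
16.9972 J ÷ (1.35582 J/ft·lbf) = 12.5365 ft·lbf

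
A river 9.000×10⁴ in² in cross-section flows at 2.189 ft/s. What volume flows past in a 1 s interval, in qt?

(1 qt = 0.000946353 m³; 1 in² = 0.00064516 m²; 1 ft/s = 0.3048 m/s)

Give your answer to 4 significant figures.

4.094×10⁴ qt

2.189 ft/s × 0.3048 → 0.667207 m/s
9.000×10⁴ in² × 0.00064516 → 58.0644 m²
V = v × A × t = 0.667207 m/s × 58.0644 m² × 1 s = 38.741 m³
38.741 m³ ÷ (0.000946353 m³/qt) = 40937.2 qt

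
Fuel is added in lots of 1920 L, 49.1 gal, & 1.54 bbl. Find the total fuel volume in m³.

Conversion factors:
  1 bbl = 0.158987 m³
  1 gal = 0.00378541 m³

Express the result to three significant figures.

1920 L × 0.001 → 1.92 m³
49.1 gal × 0.00378541 → 0.185864 m³
1.54 bbl × 0.158987 → 0.24484 m³
Combined: 1.92 + 0.185864 + 0.24484 = 2.3507 m³

2.35 m³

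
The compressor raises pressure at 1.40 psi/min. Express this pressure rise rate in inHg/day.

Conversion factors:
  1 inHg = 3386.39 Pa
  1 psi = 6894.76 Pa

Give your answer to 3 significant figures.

4100 inHg/day

1.40 psi/min × 6894.76 Pa/psi ÷ 60 s/min = 160.878 Pa/s
160.878 Pa/s ÷ 3386.39 Pa/inHg × 86400 s/day = 4104.62 inHg/day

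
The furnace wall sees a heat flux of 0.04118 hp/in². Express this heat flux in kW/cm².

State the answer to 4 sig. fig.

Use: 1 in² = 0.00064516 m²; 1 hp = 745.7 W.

0.04118 hp/in² × 745.7 W/hp ÷ 0.00064516 m²/in² = 47597.4 W/m²
47597.4 W/m² ÷ 1000 W/kW × 0.0001 m²/cm² = 0.00475974 kW/cm²

0.004760 kW/cm²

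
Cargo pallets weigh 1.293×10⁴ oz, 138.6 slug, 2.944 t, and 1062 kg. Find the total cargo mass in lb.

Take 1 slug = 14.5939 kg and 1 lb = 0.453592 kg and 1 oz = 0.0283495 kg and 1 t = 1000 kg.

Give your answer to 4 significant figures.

1.410×10⁴ lb

1.293×10⁴ oz × 0.0283495 → 366.559 kg
138.6 slug × 14.5939 → 2022.71 kg
2.944 t × 1000 → 2944 kg
1062 kg (already kg)
Total: 366.559 + 2022.71 + 2944 + 1062 = 6395.27 kg
In lb: 6395.27 / 0.453592 = 14099.2 lb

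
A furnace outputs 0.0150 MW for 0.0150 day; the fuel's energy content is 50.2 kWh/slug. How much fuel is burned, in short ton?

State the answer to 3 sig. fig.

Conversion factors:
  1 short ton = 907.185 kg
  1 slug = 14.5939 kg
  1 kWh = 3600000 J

0.00173 short ton

0.0150 MW → 15000 W
0.0150 day → 1296 s
E = P × t = 15000 × 1296 = 1.944×10⁷ J
50.2 kWh/slug → 1.23833×10⁷ J/kg
m = E / e_s = 1.944×10⁷ / 1.23833×10⁷ = 1.56986 kg
In short ton: 1.56986 / 907.185 = 0.00173047 short ton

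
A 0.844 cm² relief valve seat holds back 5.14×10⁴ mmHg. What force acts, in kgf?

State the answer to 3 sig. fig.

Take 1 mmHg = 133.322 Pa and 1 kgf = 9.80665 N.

5.14×10⁴ mmHg × 133.322 → 6.85275×10⁶ Pa
0.844 cm² × 0.0001 → 8.44×10⁻⁵ m²
F = P × A = 6.85275×10⁶ Pa × 8.44×10⁻⁵ m² = 578.372 N
578.372 N ÷ (9.80665 N/kgf) = 58.9775 kgf

59.0 kgf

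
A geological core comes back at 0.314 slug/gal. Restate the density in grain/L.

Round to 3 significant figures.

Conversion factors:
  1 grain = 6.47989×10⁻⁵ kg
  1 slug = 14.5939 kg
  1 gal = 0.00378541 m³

0.314 slug/gal × 14.5939 kg/slug ÷ 0.00378541 m³/gal = 1210.56 kg/m³
1210.56 kg/m³ ÷ 6.47989×10⁻⁵ kg/grain × 0.001 m³/L = 18681.8 grain/L

1.87×10⁴ grain/L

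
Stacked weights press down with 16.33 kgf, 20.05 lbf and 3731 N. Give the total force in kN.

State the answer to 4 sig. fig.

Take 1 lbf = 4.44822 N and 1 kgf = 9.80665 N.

3.980 kN

16.33 kgf × 9.80665 = 160.143 N
20.05 lbf × 4.44822 = 89.1868 N
3731 N (already N)
Combined: 160.143 + 89.1868 + 3731 = 3980.33 N
In kN: 3980.33 / 1000 = 3.98033 kN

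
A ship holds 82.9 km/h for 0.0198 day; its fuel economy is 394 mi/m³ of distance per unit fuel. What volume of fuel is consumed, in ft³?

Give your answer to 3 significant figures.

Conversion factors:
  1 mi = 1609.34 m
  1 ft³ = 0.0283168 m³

2.19 ft³

82.9 km/h → 23.0278 m/s
0.0198 day → 1710.72 s
d = v × t = 23.0278 × 1710.72 = 39394.1 m
394 mi/m³ → 634080 m/m³
V = d / (distance per unit fuel) = 39394.1 / 634080 = 0.062128 m³
In ft³: 0.062128 / 0.0283168 = 2.19403 ft³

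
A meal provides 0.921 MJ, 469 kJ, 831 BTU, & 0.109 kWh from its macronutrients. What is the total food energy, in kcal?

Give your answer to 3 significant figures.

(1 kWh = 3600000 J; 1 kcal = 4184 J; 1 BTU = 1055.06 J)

0.921 MJ × 1000000 = 921000 J
469 kJ × 1000 = 469000 J
831 BTU × 1055.06 = 876755 J
0.109 kWh × 3600000 = 392400 J
Total: 921000 + 469000 + 876755 + 392400 = 2.65916×10⁶ J
In kcal: 2.65916×10⁶ / 4184 = 635.554 kcal

636 kcal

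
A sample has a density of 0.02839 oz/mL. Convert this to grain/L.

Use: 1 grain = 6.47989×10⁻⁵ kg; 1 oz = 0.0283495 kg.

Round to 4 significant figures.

1.242×10⁴ grain/L

0.02839 oz/mL × 0.0283495 kg/oz ÷ 10⁻⁶ m³/mL = 804.842 kg/m³
804.842 kg/m³ ÷ 6.47989×10⁻⁵ kg/grain × 0.001 m³/L = 12420.6 grain/L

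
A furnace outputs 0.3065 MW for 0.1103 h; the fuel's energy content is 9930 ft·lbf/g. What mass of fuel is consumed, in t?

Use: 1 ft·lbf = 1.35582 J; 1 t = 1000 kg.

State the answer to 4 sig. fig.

0.009040 t

0.3065 MW → 306500 W
0.1103 h → 397.08 s
E = P × t = 306500 × 397.08 = 1.21705×10⁸ J
9930 ft·lbf/g → 1.34633×10⁷ J/kg
m = E / e_s = 1.21705×10⁸ / 1.34633×10⁷ = 9.03976 kg
In t: 9.03976 / 1000 = 0.00903976 t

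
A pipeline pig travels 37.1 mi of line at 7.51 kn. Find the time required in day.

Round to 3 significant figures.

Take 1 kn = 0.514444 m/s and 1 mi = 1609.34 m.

37.1 mi × 1609.34 = 59706.5 m
7.51 kn × 0.514444 = 3.86347 m/s
t = d / v = 59706.5 m / 3.86347 m/s = 15454.1 s
15454.1 s ÷ (86400 s/day) = 0.178867 day

0.179 day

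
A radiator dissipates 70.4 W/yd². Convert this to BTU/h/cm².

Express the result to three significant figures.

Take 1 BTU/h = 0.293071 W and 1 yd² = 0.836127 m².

0.0287 BTU/h/cm²

70.4 W/yd² ÷ 0.836127 m²/yd² = 84.1977 W/m²
84.1977 W/m² ÷ 0.293071 W/BTU/h × 0.0001 m²/cm² = 0.0287295 BTU/h/cm²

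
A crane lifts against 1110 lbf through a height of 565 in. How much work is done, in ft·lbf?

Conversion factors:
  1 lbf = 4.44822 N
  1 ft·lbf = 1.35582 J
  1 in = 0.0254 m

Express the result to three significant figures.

1110 lbf × 4.44822 → 4937.52 N
565 in × 0.0254 → 14.351 m
W = F × d = 4937.52 N × 14.351 m = 70858.3 J
70858.3 J ÷ (1.35582 J/ft·lbf) = 52262.3 ft·lbf

5.23×10⁴ ft·lbf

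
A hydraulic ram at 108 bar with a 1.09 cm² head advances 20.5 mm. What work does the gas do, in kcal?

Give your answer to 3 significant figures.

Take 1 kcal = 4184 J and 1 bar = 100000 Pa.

108 bar → 1.08×10⁷ Pa
1.09 cm² → 1.09×10⁻⁴ m²
F = P × A = 1.08×10⁷ × 1.09×10⁻⁴ = 1177.2 N
20.5 mm → 0.0205 m
W = F × d = 1177.2 × 0.0205 = 24.1326 J
In kcal: 24.1326 / 4184 = 0.00576783 kcal

0.00577 kcal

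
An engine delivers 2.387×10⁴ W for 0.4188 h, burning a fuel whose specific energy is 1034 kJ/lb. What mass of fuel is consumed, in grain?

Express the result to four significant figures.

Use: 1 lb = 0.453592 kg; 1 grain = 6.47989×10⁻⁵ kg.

2.436×10⁵ grain

0.4188 h → 1507.68 s
E = P × t = 23870 × 1507.68 = 3.59883×10⁷ J
1034 kJ/lb → 2.27958×10⁶ J/kg
m = E / e_s = 3.59883×10⁷ / 2.27958×10⁶ = 15.7873 kg
In grain: 15.7873 / 6.47989×10⁻⁵ = 243635 grain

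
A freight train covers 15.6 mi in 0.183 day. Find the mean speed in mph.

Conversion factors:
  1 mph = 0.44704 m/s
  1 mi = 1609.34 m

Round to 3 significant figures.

15.6 mi × 1609.34 = 25105.7 m
0.183 day × 86400 = 15811.2 s
v = d / t = 25105.7 m / 15811.2 s = 1.58784 m/s
1.58784 m/s ÷ (0.44704 m/s/mph) = 3.5519 mph

3.55 mph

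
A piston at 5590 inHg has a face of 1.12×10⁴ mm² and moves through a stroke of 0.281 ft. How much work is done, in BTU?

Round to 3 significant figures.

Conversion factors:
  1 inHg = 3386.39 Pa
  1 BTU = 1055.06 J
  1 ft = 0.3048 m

17.2 BTU

5590 inHg → 1.89299×10⁷ Pa
1.12×10⁴ mm² → 0.0112 m²
F = P × A = 1.89299×10⁷ × 0.0112 = 212015 N
0.281 ft → 0.0856488 m
W = F × d = 212015 × 0.0856488 = 18158.8 J
In BTU: 18158.8 / 1055.06 = 17.2112 BTU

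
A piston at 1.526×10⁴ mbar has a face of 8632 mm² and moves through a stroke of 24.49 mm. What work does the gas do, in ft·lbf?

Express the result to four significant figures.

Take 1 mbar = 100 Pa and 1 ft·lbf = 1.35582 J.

237.9 ft·lbf

1.526×10⁴ mbar → 1.526×10⁶ Pa
8632 mm² → 0.008632 m²
F = P × A = 1.526×10⁶ × 0.008632 = 13172.4 N
24.49 mm → 0.02449 m
W = F × d = 13172.4 × 0.02449 = 322.592 J
In ft·lbf: 322.592 / 1.35582 = 237.931 ft·lbf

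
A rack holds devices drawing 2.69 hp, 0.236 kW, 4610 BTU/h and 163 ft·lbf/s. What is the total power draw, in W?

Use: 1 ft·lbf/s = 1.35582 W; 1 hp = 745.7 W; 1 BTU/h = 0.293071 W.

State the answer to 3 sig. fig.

3810 W

2.69 hp × 745.7 → 2005.93 W
0.236 kW × 1000 → 236 W
4610 BTU/h × 0.293071 → 1351.06 W
163 ft·lbf/s × 1.35582 → 220.999 W
Total: 2005.93 + 236 + 1351.06 + 220.999 = 3813.99 W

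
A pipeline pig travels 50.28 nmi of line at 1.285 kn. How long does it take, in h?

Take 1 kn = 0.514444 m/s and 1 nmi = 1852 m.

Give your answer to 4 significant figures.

50.28 nmi × 1852 → 93118.6 m
1.285 kn × 0.514444 → 0.661061 m/s
t = d / v = 93118.6 m / 0.661061 m/s = 140862 s
140862 s ÷ (3600 s/h) = 39.1283 h

39.13 h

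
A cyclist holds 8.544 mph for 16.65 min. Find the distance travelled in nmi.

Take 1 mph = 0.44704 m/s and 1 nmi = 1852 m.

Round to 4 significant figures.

8.544 mph × 0.44704 = 3.81951 m/s
16.65 min × 60 = 999 s
d = v × t = 3.81951 m/s × 999 s = 3815.69 m
3815.69 m ÷ (1852 m/nmi) = 2.06031 nmi

2.060 nmi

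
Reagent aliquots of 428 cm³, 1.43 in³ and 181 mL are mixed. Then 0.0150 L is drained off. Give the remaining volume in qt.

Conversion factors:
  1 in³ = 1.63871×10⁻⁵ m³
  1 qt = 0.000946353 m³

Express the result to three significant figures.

428 cm³ × 10⁻⁶ = 4.28×10⁻⁴ m³
1.43 in³ × 1.63871×10⁻⁵ = 2.34336×10⁻⁵ m³
181 mL × 10⁻⁶ = 1.81×10⁻⁴ m³
0.0150 L × 0.001 = 1.5×10⁻⁵ m³
Net: 4.28×10⁻⁴ + 2.34336×10⁻⁵ + 1.81×10⁻⁴ − 1.5×10⁻⁵ = 6.17434×10⁻⁴ m³
In qt: 6.17434×10⁻⁴ / 0.000946353 = 0.652435 qt

0.652 qt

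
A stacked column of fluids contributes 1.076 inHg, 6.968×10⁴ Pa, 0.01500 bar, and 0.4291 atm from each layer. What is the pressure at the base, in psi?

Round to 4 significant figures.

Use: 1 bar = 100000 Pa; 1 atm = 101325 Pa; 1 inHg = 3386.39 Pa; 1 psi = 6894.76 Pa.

17.16 psi

1.076 inHg × 3386.39 = 3643.76 Pa
6.968×10⁴ Pa (already Pa)
0.01500 bar × 100000 = 1500 Pa
0.4291 atm × 101325 = 43478.6 Pa
Sum: 3643.76 + 69680 + 1500 + 43478.6 = 118302 Pa
In psi: 118302 / 6894.76 = 17.1582 psi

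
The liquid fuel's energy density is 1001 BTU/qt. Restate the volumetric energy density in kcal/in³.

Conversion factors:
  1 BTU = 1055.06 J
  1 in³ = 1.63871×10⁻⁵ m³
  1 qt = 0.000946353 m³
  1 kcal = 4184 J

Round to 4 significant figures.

4.371 kcal/in³

1001 BTU/qt × 1055.06 J/BTU ÷ 0.000946353 m³/qt = 1.11598×10⁹ J/m³
1.11598×10⁹ J/m³ ÷ 4184 J/kcal × 1.63871×10⁻⁵ m³/in³ = 4.37086 kcal/in³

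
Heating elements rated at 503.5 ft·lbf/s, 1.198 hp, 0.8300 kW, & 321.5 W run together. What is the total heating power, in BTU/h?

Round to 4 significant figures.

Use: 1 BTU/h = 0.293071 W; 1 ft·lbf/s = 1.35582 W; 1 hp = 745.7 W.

503.5 ft·lbf/s × 1.35582 = 682.655 W
1.198 hp × 745.7 = 893.349 W
0.8300 kW × 1000 = 830 W
321.5 W (already W)
Total: 682.655 + 893.349 + 830 + 321.5 = 2727.5 W
In BTU/h: 2727.5 / 0.293071 = 9306.62 BTU/h

9307 BTU/h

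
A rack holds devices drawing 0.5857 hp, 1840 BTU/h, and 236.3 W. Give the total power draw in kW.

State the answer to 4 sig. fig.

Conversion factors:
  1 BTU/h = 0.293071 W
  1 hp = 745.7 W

0.5857 hp × 745.7 → 436.756 W
1840 BTU/h × 0.293071 → 539.251 W
236.3 W (already W)
Total: 436.756 + 539.251 + 236.3 = 1212.31 W
In kW: 1212.31 / 1000 = 1.21231 kW

1.212 kW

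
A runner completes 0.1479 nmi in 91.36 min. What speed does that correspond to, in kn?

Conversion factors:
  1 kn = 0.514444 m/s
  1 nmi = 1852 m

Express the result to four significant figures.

0.1479 nmi × 1852 = 273.911 m
91.36 min × 60 = 5481.6 s
v = d / t = 273.911 m / 5481.6 s = 0.0499692 m/s
0.0499692 m/s ÷ (0.514444 m/s/kn) = 0.0971324 kn

0.09713 kn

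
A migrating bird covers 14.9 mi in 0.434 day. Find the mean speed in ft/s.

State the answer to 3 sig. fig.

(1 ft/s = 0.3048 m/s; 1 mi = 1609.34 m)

14.9 mi × 1609.34 = 23979.2 m
0.434 day × 86400 = 37497.6 s
v = d / t = 23979.2 m / 37497.6 s = 0.639486 m/s
0.639486 m/s ÷ (0.3048 m/s/ft/s) = 2.09805 ft/s

2.10 ft/s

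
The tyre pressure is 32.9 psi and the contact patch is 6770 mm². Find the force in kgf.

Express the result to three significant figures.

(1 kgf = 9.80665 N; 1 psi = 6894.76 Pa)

157 kgf

32.9 psi × 6894.76 → 226838 Pa
6770 mm² × 10⁻⁶ → 0.00677 m²
F = P × A = 226838 Pa × 0.00677 m² = 1535.69 N
1535.69 N ÷ (9.80665 N/kgf) = 156.597 kgf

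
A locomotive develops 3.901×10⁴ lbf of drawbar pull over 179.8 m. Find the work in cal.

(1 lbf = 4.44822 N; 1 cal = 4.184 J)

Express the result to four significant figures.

3.901×10⁴ lbf × 4.44822 → 173525 N
W = F × d = 173525 N × 179.8 m = 3.11998×10⁷ J
3.11998×10⁷ J ÷ (4.184 J/cal) = 7.45693×10⁶ cal

7.457×10⁶ cal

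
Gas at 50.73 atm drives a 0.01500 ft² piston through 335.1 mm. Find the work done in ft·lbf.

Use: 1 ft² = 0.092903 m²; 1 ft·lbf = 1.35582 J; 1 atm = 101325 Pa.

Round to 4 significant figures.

50.73 atm → 5.14022×10⁶ Pa
0.01500 ft² → 0.00139354 m²
F = P × A = 5.14022×10⁶ × 0.00139354 = 7163.1 N
335.1 mm → 0.3351 m
W = F × d = 7163.1 × 0.3351 = 2400.35 J
In ft·lbf: 2400.35 / 1.35582 = 1770.4 ft·lbf

1770 ft·lbf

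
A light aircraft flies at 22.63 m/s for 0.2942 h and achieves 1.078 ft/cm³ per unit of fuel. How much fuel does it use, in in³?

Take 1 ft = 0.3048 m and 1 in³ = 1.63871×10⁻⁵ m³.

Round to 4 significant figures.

4451 in³

0.2942 h → 1059.12 s
d = v × t = 22.63 × 1059.12 = 23967.9 m
1.078 ft/cm³ → 328574 m/m³
V = d / (distance per unit fuel) = 23967.9 / 328574 = 0.0729452 m³
In in³: 0.0729452 / 1.63871×10⁻⁵ = 4451.38 in³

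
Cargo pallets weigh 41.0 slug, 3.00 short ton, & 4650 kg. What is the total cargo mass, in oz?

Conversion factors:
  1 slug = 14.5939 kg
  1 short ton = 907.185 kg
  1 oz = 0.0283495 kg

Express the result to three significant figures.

2.81×10⁵ oz

41.0 slug × 14.5939 = 598.35 kg
3.00 short ton × 907.185 = 2721.56 kg
4650 kg (already kg)
Combined: 598.35 + 2721.56 + 4650 = 7969.91 kg
In oz: 7969.91 / 0.0283495 = 281131 oz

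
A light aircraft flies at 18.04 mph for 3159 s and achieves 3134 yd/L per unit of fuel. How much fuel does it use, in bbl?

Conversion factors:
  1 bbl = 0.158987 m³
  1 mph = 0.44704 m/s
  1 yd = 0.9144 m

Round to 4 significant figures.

0.05592 bbl

18.04 mph → 8.0646 m/s
d = v × t = 8.0646 × 3159 = 25476.1 m
3134 yd/L → 2.86573×10⁶ m/m³
V = d / (distance per unit fuel) = 25476.1 / 2.86573×10⁶ = 0.00888992 m³
In bbl: 0.00888992 / 0.158987 = 0.055916 bbl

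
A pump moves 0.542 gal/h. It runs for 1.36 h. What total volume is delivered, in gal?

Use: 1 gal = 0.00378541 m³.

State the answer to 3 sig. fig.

0.542 gal/h → 5.69915×10⁻⁷ m³/s
1.36 h → 4896 s
V = Q × t = 5.69915×10⁻⁷ × 4896 = 0.0027903 m³
In gal: 0.0027903 / 0.00378541 = 0.73712 gal

0.737 gal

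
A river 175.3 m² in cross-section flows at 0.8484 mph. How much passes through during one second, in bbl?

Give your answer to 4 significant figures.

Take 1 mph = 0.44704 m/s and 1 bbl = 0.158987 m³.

0.8484 mph × 0.44704 → 0.379269 m/s
V = v × A × t = 0.379269 m/s × 175.3 m² × 1 s = 66.4859 m³
66.4859 m³ ÷ (0.158987 m³/bbl) = 418.185 bbl

418.2 bbl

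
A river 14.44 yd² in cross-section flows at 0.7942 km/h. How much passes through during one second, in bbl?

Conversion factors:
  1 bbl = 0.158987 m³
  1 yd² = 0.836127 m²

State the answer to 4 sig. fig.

16.75 bbl

0.7942 km/h × (1/3.6) = 0.220611 m/s
14.44 yd² × 0.836127 = 12.0737 m²
V = v × A × t = 0.220611 m/s × 12.0737 m² × 1 s = 2.66359 m³
2.66359 m³ ÷ (0.158987 m³/bbl) = 16.7535 bbl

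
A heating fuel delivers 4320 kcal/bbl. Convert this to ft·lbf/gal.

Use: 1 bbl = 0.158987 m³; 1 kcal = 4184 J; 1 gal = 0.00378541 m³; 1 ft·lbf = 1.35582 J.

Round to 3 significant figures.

4320 kcal/bbl × 4184 J/kcal ÷ 0.158987 m³/bbl = 1.13688×10⁸ J/m³
1.13688×10⁸ J/m³ ÷ 1.35582 J/ft·lbf × 0.00378541 m³/gal = 317414 ft·lbf/gal

3.17×10⁵ ft·lbf/gal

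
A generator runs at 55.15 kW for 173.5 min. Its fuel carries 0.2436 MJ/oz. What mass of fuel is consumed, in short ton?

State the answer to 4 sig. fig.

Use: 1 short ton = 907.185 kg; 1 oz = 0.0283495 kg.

55.15 kW → 55150 W
173.5 min → 10410 s
E = P × t = 55150 × 10410 = 5.74112×10⁸ J
0.2436 MJ/oz → 8.59274×10⁶ J/kg
m = E / e_s = 5.74112×10⁸ / 8.59274×10⁶ = 66.8136 kg
In short ton: 66.8136 / 907.185 = 0.0736494 short ton

0.07365 short ton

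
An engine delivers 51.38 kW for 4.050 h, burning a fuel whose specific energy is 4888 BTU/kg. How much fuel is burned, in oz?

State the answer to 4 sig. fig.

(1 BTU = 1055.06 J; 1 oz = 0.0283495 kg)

51.38 kW → 51380 W
4.050 h → 14580 s
E = P × t = 51380 × 14580 = 7.4912×10⁸ J
4888 BTU/kg → 5.15713×10⁶ J/kg
m = E / e_s = 7.4912×10⁸ / 5.15713×10⁶ = 145.259 kg
In oz: 145.259 / 0.0283495 = 5123.86 oz

5124 oz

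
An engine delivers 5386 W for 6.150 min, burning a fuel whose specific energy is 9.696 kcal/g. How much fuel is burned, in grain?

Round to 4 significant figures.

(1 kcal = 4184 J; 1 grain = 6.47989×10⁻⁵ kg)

756.0 grain

6.150 min → 369 s
E = P × t = 5386 × 369 = 1.98743×10⁶ J
9.696 kcal/g → 4.05681×10⁷ J/kg
m = E / e_s = 1.98743×10⁶ / 4.05681×10⁷ = 0.04899 kg
In grain: 0.04899 / 6.47989×10⁻⁵ = 756.031 grain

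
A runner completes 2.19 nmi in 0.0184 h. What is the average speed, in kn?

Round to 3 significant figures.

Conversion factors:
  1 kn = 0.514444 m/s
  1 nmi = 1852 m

2.19 nmi × 1852 → 4055.88 m
0.0184 h × 3600 → 66.24 s
v = d / t = 4055.88 m / 66.24 s = 61.2301 m/s
61.2301 m/s ÷ (0.514444 m/s/kn) = 119.022 kn

119 kn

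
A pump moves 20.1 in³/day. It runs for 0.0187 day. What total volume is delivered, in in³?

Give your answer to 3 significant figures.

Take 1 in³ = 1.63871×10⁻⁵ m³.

0.376 in³

20.1 in³/day → 3.81228×10⁻⁹ m³/s
0.0187 day → 1615.68 s
V = Q × t = 3.81228×10⁻⁹ × 1615.68 = 6.15942×10⁻⁶ m³
In in³: 6.15942×10⁻⁶ / 1.63871×10⁻⁵ = 0.37587 in³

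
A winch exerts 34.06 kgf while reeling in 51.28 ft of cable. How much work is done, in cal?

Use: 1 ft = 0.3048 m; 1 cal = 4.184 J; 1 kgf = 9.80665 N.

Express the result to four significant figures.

34.06 kgf × 9.80665 → 334.014 N
51.28 ft × 0.3048 → 15.6301 m
W = F × d = 334.014 N × 15.6301 m = 5220.67 J
5220.67 J ÷ (4.184 J/cal) = 1247.77 cal

1248 cal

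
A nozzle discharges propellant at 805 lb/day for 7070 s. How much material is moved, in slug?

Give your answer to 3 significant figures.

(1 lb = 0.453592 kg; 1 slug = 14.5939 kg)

805 lb/day → 0.00422618 kg/s
m = ṁ × t = 0.00422618 × 7070 = 29.8791 kg
In slug: 29.8791 / 14.5939 = 2.04737 slug

2.05 slug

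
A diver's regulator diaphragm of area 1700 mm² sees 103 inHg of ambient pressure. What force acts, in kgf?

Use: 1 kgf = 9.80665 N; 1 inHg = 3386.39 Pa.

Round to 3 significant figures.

60.5 kgf

103 inHg × 3386.39 → 348798 Pa
1700 mm² × 10⁻⁶ → 0.0017 m²
F = P × A = 348798 Pa × 0.0017 m² = 592.957 N
592.957 N ÷ (9.80665 N/kgf) = 60.4648 kgf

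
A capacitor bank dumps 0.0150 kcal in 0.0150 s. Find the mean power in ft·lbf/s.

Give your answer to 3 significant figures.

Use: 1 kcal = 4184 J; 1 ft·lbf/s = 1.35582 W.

3090 ft·lbf/s

0.0150 kcal × 4184 → 62.76 J
P = E / t = 62.76 J / 0.015 s = 4184 W
4184 W ÷ (1.35582 W/ft·lbf/s) = 3085.96 ft·lbf/s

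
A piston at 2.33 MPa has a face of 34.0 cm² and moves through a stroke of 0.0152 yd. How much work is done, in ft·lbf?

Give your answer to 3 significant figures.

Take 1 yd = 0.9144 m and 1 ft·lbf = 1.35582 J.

81.2 ft·lbf

2.33 MPa → 2.33×10⁶ Pa
34.0 cm² → 0.0034 m²
F = P × A = 2.33×10⁶ × 0.0034 = 7922 N
0.0152 yd → 0.0138989 m
W = F × d = 7922 × 0.0138989 = 110.107 J
In ft·lbf: 110.107 / 1.35582 = 81.2106 ft·lbf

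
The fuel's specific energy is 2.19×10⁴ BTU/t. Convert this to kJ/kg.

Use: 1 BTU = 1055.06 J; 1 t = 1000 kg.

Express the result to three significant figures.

23.1 kJ/kg

2.19×10⁴ BTU/t × 1055.06 J/BTU ÷ 1000 kg/t = 23105.8 J/kg
23105.8 J/kg ÷ 1000 J/kJ = 23.1058 kJ/kg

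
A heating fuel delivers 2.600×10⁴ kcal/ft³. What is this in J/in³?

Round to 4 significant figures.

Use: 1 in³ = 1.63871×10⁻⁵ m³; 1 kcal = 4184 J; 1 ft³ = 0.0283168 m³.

6.295×10⁴ J/in³

2.600×10⁴ kcal/ft³ × 4184 J/kcal ÷ 0.0283168 m³/ft³ = 3.84168×10⁹ J/m³
3.84168×10⁹ J/m³ × 1.63871×10⁻⁵ m³/in³ = 62954 J/in³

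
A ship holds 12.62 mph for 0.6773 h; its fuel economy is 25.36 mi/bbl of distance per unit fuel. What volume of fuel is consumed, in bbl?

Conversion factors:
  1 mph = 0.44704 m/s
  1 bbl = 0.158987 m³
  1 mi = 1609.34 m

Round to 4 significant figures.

0.3370 bbl

12.62 mph → 5.64164 m/s
0.6773 h → 2438.28 s
d = v × t = 5.64164 × 2438.28 = 13755.9 m
25.36 mi/bbl → 256706 m/m³
V = d / (distance per unit fuel) = 13755.9 / 256706 = 0.0535862 m³
In bbl: 0.0535862 / 0.158987 = 0.337048 bbl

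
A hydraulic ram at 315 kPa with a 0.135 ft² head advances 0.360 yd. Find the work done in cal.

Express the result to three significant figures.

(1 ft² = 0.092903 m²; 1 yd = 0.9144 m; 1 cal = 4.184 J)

311 cal

315 kPa → 315000 Pa
0.135 ft² → 0.0125419 m²
F = P × A = 315000 × 0.0125419 = 3950.7 N
0.360 yd → 0.329184 m
W = F × d = 3950.7 × 0.329184 = 1300.51 J
In cal: 1300.51 / 4.184 = 310.829 cal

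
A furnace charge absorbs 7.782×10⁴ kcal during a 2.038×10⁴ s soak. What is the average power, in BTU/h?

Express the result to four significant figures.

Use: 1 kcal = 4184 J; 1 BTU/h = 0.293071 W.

5.451×10⁴ BTU/h

7.782×10⁴ kcal × 4184 → 3.25599×10⁸ J
P = E / t = 3.25599×10⁸ J / 20380 s = 15976.4 W
15976.4 W ÷ (0.293071 W/BTU/h) = 54513.8 BTU/h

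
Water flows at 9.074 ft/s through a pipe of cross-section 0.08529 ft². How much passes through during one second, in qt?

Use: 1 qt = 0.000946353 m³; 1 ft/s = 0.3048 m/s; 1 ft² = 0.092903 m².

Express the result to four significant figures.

9.074 ft/s × 0.3048 → 2.76576 m/s
0.08529 ft² × 0.092903 → 0.0079237 m²
V = v × A × t = 2.76576 m/s × 0.0079237 m² × 1 s = 0.0219151 m³
0.0219151 m³ ÷ (0.000946353 m³/qt) = 23.1574 qt

23.16 qt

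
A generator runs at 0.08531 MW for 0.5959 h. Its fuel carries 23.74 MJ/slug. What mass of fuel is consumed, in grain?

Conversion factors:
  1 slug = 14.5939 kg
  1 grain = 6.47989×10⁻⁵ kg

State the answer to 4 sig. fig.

0.08531 MW → 85310 W
0.5959 h → 2145.24 s
E = P × t = 85310 × 2145.24 = 1.8301×10⁸ J
23.74 MJ/slug → 1.62671×10⁶ J/kg
m = E / e_s = 1.8301×10⁸ / 1.62671×10⁶ = 112.503 kg
In grain: 112.503 / 6.47989×10⁻⁵ = 1.73619×10⁶ grain

1.736×10⁶ grain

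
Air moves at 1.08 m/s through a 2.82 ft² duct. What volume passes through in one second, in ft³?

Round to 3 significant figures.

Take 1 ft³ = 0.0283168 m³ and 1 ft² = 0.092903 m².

2.82 ft² × 0.092903 = 0.261986 m²
V = v × A × t = 1.08 m/s × 0.261986 m² × 1 s = 0.282945 m³
0.282945 m³ ÷ (0.0283168 m³/ft³) = 9.99212 ft³

9.99 ft³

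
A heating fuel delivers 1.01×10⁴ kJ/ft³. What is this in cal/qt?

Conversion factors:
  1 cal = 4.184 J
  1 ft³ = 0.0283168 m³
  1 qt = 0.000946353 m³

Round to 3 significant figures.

8.07×10⁴ cal/qt

1.01×10⁴ kJ/ft³ × 1000 J/kJ ÷ 0.0283168 m³/ft³ = 3.56679×10⁸ J/m³
3.56679×10⁸ J/m³ ÷ 4.184 J/cal × 0.000946353 m³/qt = 80675 cal/qt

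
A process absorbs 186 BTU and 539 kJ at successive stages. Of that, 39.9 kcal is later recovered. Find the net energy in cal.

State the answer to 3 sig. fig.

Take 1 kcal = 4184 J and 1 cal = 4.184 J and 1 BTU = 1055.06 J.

1.36×10⁵ cal

186 BTU × 1055.06 = 196241 J
539 kJ × 1000 = 539000 J
39.9 kcal × 4184 = 166942 J
Net: 196241 + 539000 − 166942 = 568299 J
In cal: 568299 / 4.184 = 135827 cal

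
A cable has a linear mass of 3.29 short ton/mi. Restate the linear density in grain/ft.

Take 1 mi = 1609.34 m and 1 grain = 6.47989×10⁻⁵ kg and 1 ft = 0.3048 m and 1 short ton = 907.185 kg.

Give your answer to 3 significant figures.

8720 grain/ft

3.29 short ton/mi × 907.185 kg/short ton ÷ 1609.34 m/mi = 1.85457 kg/m
1.85457 kg/m ÷ 6.47989×10⁻⁵ kg/grain × 0.3048 m/ft = 8723.5 grain/ft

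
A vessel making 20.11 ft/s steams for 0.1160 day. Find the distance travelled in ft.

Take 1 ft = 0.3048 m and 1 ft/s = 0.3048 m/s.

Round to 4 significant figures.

2.016×10⁵ ft

20.11 ft/s × 0.3048 = 6.12953 m/s
0.1160 day × 86400 = 10022.4 s
d = v × t = 6.12953 m/s × 10022.4 s = 61432.6 m
61432.6 m ÷ (0.3048 m/ft) = 201551 ft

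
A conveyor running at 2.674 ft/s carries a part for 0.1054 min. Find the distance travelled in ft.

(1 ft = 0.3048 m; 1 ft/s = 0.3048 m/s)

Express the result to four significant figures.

2.674 ft/s × 0.3048 = 0.815035 m/s
0.1054 min × 60 = 6.324 s
d = v × t = 0.815035 m/s × 6.324 s = 5.15428 m
5.15428 m ÷ (0.3048 m/ft) = 16.9104 ft

16.91 ft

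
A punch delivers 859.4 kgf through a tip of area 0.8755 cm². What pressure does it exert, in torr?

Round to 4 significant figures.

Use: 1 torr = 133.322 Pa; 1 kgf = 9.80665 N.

859.4 kgf × 9.80665 = 8427.84 N
0.8755 cm² × 0.0001 = 8.755×10⁻⁵ m²
P = F / A = 8427.84 N / 8.755×10⁻⁵ m² = 9.62632×10⁷ Pa
9.62632×10⁷ Pa ÷ (133.322 Pa/torr) = 722035 torr

7.220×10⁵ torr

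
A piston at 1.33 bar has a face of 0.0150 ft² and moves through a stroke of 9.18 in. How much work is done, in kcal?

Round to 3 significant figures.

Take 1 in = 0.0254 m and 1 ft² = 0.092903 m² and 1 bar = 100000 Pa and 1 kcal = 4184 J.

1.33 bar → 133000 Pa
0.0150 ft² → 0.00139354 m²
F = P × A = 133000 × 0.00139354 = 185.341 N
9.18 in → 0.233172 m
W = F × d = 185.341 × 0.233172 = 43.2163 J
In kcal: 43.2163 / 4184 = 0.0103289 kcal

0.0103 kcal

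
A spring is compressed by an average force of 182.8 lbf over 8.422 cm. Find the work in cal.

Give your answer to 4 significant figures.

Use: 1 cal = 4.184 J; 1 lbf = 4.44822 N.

182.8 lbf × 4.44822 → 813.135 N
8.422 cm × 0.01 → 0.08422 m
W = F × d = 813.135 N × 0.08422 m = 68.4822 J
68.4822 J ÷ (4.184 J/cal) = 16.3676 cal

16.37 cal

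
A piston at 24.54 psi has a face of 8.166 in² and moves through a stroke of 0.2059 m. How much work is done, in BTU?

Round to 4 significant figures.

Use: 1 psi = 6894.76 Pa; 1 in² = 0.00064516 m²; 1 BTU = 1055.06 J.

0.1740 BTU

24.54 psi → 169197 Pa
8.166 in² → 0.00526838 m²
F = P × A = 169197 × 0.00526838 = 891.394 N
W = F × d = 891.394 × 0.2059 = 183.538 J
In BTU: 183.538 / 1055.06 = 0.17396 BTU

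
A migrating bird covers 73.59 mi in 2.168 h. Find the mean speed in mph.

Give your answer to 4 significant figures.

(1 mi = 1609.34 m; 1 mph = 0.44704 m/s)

73.59 mi × 1609.34 = 118431 m
2.168 h × 3600 = 7804.8 s
v = d / t = 118431 m / 7804.8 s = 15.1741 m/s
15.1741 m/s ÷ (0.44704 m/s/mph) = 33.9435 mph

33.94 mph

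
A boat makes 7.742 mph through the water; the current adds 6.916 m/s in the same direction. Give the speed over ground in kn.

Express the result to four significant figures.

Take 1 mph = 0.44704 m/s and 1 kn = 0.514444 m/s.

20.17 kn

7.742 mph × 0.44704 → 3.46098 m/s
6.916 m/s (already m/s)
Total: 3.46098 + 6.916 = 10.377 m/s
In kn: 10.377 / 0.514444 = 20.1713 kn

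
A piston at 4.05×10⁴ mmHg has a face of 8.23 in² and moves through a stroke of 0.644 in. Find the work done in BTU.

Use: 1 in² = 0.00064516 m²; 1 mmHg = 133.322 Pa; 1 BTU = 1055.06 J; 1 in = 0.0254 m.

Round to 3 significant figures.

4.05×10⁴ mmHg → 5.39954×10⁶ Pa
8.23 in² → 0.00530967 m²
F = P × A = 5.39954×10⁶ × 0.00530967 = 28669.8 N
0.644 in → 0.0163576 m
W = F × d = 28669.8 × 0.0163576 = 468.969 J
In BTU: 468.969 / 1055.06 = 0.444495 BTU

0.444 BTU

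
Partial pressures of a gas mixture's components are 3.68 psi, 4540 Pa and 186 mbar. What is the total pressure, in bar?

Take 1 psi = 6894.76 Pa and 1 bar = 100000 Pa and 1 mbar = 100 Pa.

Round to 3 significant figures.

0.485 bar

3.68 psi × 6894.76 = 25372.7 Pa
4540 Pa (already Pa)
186 mbar × 100 = 18600 Pa
Total: 25372.7 + 4540 + 18600 = 48512.7 Pa
In bar: 48512.7 / 100000 = 0.485127 bar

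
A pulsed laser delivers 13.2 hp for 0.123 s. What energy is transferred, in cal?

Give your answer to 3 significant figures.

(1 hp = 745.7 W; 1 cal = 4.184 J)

13.2 hp × 745.7 = 9843.24 W
E = P × t = 9843.24 W × 0.123 s = 1210.72 J
1210.72 J ÷ (4.184 J/cal) = 289.369 cal

289 cal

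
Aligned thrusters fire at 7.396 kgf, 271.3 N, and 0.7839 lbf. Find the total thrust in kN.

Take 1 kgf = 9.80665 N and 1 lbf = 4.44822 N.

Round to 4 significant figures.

7.396 kgf × 9.80665 = 72.53 N
271.3 N (already N)
0.7839 lbf × 4.44822 = 3.48696 N
Combined: 72.53 + 271.3 + 3.48696 = 347.317 N
In kN: 347.317 / 1000 = 0.347317 kN

0.3473 kN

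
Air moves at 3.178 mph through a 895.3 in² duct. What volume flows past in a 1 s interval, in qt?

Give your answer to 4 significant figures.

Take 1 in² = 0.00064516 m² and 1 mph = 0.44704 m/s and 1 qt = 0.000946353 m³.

867.1 qt

3.178 mph × 0.44704 → 1.42069 m/s
895.3 in² × 0.00064516 → 0.577612 m²
V = v × A × t = 1.42069 m/s × 0.577612 m² × 1 s = 0.820608 m³
0.820608 m³ ÷ (0.000946353 m³/qt) = 867.127 qt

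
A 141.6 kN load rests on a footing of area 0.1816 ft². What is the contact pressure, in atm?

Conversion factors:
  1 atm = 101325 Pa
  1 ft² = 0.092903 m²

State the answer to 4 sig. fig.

141.6 kN × 1000 = 141600 N
0.1816 ft² × 0.092903 = 0.0168712 m²
P = F / A = 141600 N / 0.0168712 m² = 8.393×10⁶ Pa
8.393×10⁶ Pa ÷ (101325 Pa/atm) = 82.8325 atm

82.83 atm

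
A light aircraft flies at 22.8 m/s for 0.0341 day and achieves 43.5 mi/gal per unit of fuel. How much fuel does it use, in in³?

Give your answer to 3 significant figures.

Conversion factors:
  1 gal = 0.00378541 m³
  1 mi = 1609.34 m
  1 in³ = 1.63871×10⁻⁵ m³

0.0341 day → 2946.24 s
d = v × t = 22.8 × 2946.24 = 67174.3 m
43.5 mi/gal → 1.84937×10⁷ m/m³
V = d / (distance per unit fuel) = 67174.3 / 1.84937×10⁷ = 0.00363228 m³
In in³: 0.00363228 / 1.63871×10⁻⁵ = 221.655 in³

222 in³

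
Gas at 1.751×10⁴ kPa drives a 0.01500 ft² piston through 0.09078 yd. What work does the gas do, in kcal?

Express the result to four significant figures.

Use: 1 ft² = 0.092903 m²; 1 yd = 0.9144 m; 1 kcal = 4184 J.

0.4841 kcal

1.751×10⁴ kPa → 1.751×10⁷ Pa
0.01500 ft² → 0.00139354 m²
F = P × A = 1.751×10⁷ × 0.00139354 = 24400.9 N
0.09078 yd → 0.0830092 m
W = F × d = 24400.9 × 0.0830092 = 2025.5 J
In kcal: 2025.5 / 4184 = 0.484106 kcal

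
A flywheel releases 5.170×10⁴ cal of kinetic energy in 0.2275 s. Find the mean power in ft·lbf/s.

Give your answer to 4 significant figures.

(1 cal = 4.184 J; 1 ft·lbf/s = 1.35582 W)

7.013×10⁵ ft·lbf/s

5.170×10⁴ cal × 4.184 → 216313 J
P = E / t = 216313 J / 0.2275 s = 950826 W
950826 W ÷ (1.35582 W/ft·lbf/s) = 701292 ft·lbf/s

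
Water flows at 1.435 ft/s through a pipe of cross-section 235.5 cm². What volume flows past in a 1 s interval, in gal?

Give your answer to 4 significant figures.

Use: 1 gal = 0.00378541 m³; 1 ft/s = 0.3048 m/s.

1.435 ft/s × 0.3048 = 0.437388 m/s
235.5 cm² × 0.0001 = 0.02355 m²
V = v × A × t = 0.437388 m/s × 0.02355 m² × 1 s = 0.0103005 m³
0.0103005 m³ ÷ (0.00378541 m³/gal) = 2.72111 gal

2.721 gal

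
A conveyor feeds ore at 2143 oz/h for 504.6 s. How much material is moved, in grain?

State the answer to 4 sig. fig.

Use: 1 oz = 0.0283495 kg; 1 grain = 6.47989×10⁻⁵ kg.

1.314×10⁵ grain

2143 oz/h → 0.0168758 kg/s
m = ṁ × t = 0.0168758 × 504.6 = 8.51553 kg
In grain: 8.51553 / 6.47989×10⁻⁵ = 131415 grain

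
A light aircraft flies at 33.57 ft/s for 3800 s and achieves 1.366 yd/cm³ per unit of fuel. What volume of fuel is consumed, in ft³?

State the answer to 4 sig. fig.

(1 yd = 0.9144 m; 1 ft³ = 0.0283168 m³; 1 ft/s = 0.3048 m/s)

33.57 ft/s → 10.2321 m/s
d = v × t = 10.2321 × 3800 = 38882 m
1.366 yd/cm³ → 1.24907×10⁶ m/m³
V = d / (distance per unit fuel) = 38882 / 1.24907×10⁶ = 0.0311288 m³
In ft³: 0.0311288 / 0.0283168 = 1.09931 ft³

1.099 ft³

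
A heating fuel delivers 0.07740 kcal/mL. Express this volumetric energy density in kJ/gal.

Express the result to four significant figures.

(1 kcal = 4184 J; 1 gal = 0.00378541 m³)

0.07740 kcal/mL × 4184 J/kcal ÷ 10⁻⁶ m³/mL = 3.23842×10⁸ J/m³
3.23842×10⁸ J/m³ ÷ 1000 J/kJ × 0.00378541 m³/gal = 1225.87 kJ/gal

1226 kJ/gal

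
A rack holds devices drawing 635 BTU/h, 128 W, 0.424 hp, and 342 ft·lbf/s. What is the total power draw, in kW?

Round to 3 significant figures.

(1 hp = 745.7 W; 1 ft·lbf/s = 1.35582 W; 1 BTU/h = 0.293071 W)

1.09 kW

635 BTU/h × 0.293071 → 186.1 W
128 W (already W)
0.424 hp × 745.7 → 316.177 W
342 ft·lbf/s × 1.35582 → 463.69 W
Combined: 186.1 + 128 + 316.177 + 463.69 = 1093.97 W
In kW: 1093.97 / 1000 = 1.09397 kW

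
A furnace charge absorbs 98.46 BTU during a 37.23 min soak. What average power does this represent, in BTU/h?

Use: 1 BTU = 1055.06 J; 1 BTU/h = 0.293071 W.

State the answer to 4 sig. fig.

158.7 BTU/h

98.46 BTU × 1055.06 → 103881 J
37.23 min × 60 → 2233.8 s
P = E / t = 103881 J / 2233.8 s = 46.5042 W
46.5042 W ÷ (0.293071 W/BTU/h) = 158.679 BTU/h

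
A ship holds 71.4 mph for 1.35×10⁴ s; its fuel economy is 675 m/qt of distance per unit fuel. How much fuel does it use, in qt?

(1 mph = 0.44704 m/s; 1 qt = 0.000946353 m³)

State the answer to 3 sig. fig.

71.4 mph → 31.9187 m/s
d = v × t = 31.9187 × 13500 = 430902 m
675 m/qt → 713265 m/m³
V = d / (distance per unit fuel) = 430902 / 713265 = 0.604126 m³
In qt: 0.604126 / 0.000946353 = 638.373 qt

638 qt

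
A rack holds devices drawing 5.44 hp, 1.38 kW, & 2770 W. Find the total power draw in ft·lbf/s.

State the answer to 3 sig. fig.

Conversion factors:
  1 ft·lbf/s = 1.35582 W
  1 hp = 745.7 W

6050 ft·lbf/s

5.44 hp × 745.7 = 4056.61 W
1.38 kW × 1000 = 1380 W
2770 W (already W)
Total: 4056.61 + 1380 + 2770 = 8206.61 W
In ft·lbf/s: 8206.61 / 1.35582 = 6052.88 ft·lbf/s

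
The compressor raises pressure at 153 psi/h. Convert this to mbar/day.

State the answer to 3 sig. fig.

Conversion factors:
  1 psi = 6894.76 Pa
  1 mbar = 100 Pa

153 psi/h × 6894.76 Pa/psi ÷ 3600 s/h = 293.027 Pa/s
293.027 Pa/s ÷ 100 Pa/mbar × 86400 s/day = 253175 mbar/day

2.53×10⁵ mbar/day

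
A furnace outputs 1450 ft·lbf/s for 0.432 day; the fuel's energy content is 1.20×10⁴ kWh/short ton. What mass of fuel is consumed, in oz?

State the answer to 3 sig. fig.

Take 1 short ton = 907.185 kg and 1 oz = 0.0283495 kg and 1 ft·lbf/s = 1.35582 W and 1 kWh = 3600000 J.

54.4 oz

1450 ft·lbf/s → 1965.94 W
0.432 day → 37324.8 s
E = P × t = 1965.94 × 37324.8 = 7.33783×10⁷ J
1.20×10⁴ kWh/short ton → 4.76198×10⁷ J/kg
m = E / e_s = 7.33783×10⁷ / 4.76198×10⁷ = 1.54092 kg
In oz: 1.54092 / 0.0283495 = 54.3544 oz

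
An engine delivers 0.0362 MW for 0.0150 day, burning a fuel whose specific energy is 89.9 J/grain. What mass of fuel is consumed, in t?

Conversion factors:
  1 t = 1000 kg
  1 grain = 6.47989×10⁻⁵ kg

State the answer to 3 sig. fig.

0.0362 MW → 36200 W
0.0150 day → 1296 s
E = P × t = 36200 × 1296 = 4.69152×10⁷ J
89.9 J/grain → 1.38737×10⁶ J/kg
m = E / e_s = 4.69152×10⁷ / 1.38737×10⁶ = 33.8159 kg
In t: 33.8159 / 1000 = 0.0338159 t

0.0338 t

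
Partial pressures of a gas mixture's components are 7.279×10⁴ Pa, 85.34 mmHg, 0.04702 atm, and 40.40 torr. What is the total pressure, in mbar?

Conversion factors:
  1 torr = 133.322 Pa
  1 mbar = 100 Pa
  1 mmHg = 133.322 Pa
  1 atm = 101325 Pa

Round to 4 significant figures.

943.2 mbar

7.279×10⁴ Pa (already Pa)
85.34 mmHg × 133.322 = 11377.7 Pa
0.04702 atm × 101325 = 4764.3 Pa
40.40 torr × 133.322 = 5386.21 Pa
Sum: 72790 + 11377.7 + 4764.3 + 5386.21 = 94318.2 Pa
In mbar: 94318.2 / 100 = 943.182 mbar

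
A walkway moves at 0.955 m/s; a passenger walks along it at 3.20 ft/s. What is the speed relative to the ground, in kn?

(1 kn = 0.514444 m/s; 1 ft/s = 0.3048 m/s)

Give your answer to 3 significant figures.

3.75 kn

0.955 m/s (already m/s)
3.20 ft/s × 0.3048 → 0.97536 m/s
Sum: 0.955 + 0.97536 = 1.93036 m/s
In kn: 1.93036 / 0.514444 = 3.75232 kn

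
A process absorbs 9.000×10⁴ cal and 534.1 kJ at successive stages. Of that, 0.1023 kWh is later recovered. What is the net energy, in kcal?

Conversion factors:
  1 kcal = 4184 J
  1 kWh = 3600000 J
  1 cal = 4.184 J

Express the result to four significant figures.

9.000×10⁴ cal × 4.184 = 376560 J
534.1 kJ × 1000 = 534100 J
0.1023 kWh × 3600000 = 368280 J
Result: 376560 + 534100 − 368280 = 542380 J
In kcal: 542380 / 4184 = 129.632 kcal

129.6 kcal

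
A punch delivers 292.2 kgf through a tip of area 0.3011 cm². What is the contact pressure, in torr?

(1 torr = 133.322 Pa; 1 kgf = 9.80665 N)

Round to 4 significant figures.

292.2 kgf × 9.80665 = 2865.5 N
0.3011 cm² × 0.0001 = 3.011×10⁻⁵ m²
P = F / A = 2865.5 N / 3.011×10⁻⁵ m² = 9.51677×10⁷ Pa
9.51677×10⁷ Pa ÷ (133.322 Pa/torr) = 713818 torr

7.138×10⁵ torr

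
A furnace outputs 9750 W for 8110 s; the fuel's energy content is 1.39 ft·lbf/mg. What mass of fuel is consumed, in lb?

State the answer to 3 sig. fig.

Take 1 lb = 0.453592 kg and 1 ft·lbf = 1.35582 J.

92.5 lb

E = P × t = 9750 × 8110 = 7.90725×10⁷ J
1.39 ft·lbf/mg → 1.88459×10⁶ J/kg
m = E / e_s = 7.90725×10⁷ / 1.88459×10⁶ = 41.9574 kg
In lb: 41.9574 / 0.453592 = 92.5003 lb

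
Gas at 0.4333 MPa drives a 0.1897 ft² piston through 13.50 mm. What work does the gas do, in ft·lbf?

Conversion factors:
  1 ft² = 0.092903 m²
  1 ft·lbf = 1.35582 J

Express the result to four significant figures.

0.4333 MPa → 433300 Pa
0.1897 ft² → 0.0176237 m²
F = P × A = 433300 × 0.0176237 = 7636.35 N
13.50 mm → 0.0135 m
W = F × d = 7636.35 × 0.0135 = 103.091 J
In ft·lbf: 103.091 / 1.35582 = 76.0359 ft·lbf

76.04 ft·lbf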